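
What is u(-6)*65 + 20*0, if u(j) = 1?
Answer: 65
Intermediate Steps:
u(-6)*65 + 20*0 = 1*65 + 20*0 = 65 + 0 = 65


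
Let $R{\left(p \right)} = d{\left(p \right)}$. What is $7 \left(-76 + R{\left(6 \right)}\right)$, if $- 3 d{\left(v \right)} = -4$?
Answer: $- \frac{1568}{3} \approx -522.67$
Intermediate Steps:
$d{\left(v \right)} = \frac{4}{3}$ ($d{\left(v \right)} = \left(- \frac{1}{3}\right) \left(-4\right) = \frac{4}{3}$)
$R{\left(p \right)} = \frac{4}{3}$
$7 \left(-76 + R{\left(6 \right)}\right) = 7 \left(-76 + \frac{4}{3}\right) = 7 \left(- \frac{224}{3}\right) = - \frac{1568}{3}$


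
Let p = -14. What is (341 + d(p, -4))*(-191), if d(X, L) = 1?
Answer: -65322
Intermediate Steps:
(341 + d(p, -4))*(-191) = (341 + 1)*(-191) = 342*(-191) = -65322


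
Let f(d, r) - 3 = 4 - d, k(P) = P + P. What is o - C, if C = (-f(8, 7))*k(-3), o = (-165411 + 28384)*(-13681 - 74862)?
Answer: 12132781667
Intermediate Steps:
k(P) = 2*P
f(d, r) = 7 - d (f(d, r) = 3 + (4 - d) = 7 - d)
o = 12132781661 (o = -137027*(-88543) = 12132781661)
C = -6 (C = (-(7 - 1*8))*(2*(-3)) = -(7 - 8)*(-6) = -1*(-1)*(-6) = 1*(-6) = -6)
o - C = 12132781661 - 1*(-6) = 12132781661 + 6 = 12132781667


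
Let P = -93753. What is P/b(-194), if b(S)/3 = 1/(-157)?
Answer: 4906407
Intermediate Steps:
b(S) = -3/157 (b(S) = 3/(-157) = 3*(-1/157) = -3/157)
P/b(-194) = -93753/(-3/157) = -93753*(-157/3) = 4906407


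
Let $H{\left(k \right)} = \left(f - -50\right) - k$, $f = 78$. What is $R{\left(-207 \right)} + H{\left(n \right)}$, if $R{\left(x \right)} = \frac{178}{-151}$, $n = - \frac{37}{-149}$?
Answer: $\frac{2847763}{22499} \approx 126.57$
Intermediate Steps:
$n = \frac{37}{149}$ ($n = \left(-37\right) \left(- \frac{1}{149}\right) = \frac{37}{149} \approx 0.24832$)
$H{\left(k \right)} = 128 - k$ ($H{\left(k \right)} = \left(78 - -50\right) - k = \left(78 + 50\right) - k = 128 - k$)
$R{\left(x \right)} = - \frac{178}{151}$ ($R{\left(x \right)} = 178 \left(- \frac{1}{151}\right) = - \frac{178}{151}$)
$R{\left(-207 \right)} + H{\left(n \right)} = - \frac{178}{151} + \left(128 - \frac{37}{149}\right) = - \frac{178}{151} + \frac{19035}{149} = \frac{2847763}{22499}$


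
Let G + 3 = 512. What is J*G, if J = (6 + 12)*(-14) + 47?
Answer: -104345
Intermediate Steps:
G = 509 (G = -3 + 512 = 509)
J = -205 (J = 18*(-14) + 47 = -252 + 47 = -205)
J*G = -205*509 = -104345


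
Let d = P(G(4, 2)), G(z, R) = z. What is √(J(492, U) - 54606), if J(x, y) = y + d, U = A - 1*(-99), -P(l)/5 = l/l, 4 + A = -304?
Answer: 2*I*√13705 ≈ 234.14*I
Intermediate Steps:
A = -308 (A = -4 - 304 = -308)
P(l) = -5 (P(l) = -5*l/l = -5*1 = -5)
d = -5
U = -209 (U = -308 - 1*(-99) = -308 + 99 = -209)
J(x, y) = -5 + y (J(x, y) = y - 5 = -5 + y)
√(J(492, U) - 54606) = √((-5 - 209) - 54606) = √(-214 - 54606) = √(-54820) = 2*I*√13705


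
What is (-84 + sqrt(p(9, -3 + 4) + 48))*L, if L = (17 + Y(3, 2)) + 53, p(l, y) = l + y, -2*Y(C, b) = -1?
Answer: -5922 + 141*sqrt(58)/2 ≈ -5385.1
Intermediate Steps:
Y(C, b) = 1/2 (Y(C, b) = -1/2*(-1) = 1/2)
L = 141/2 (L = (17 + 1/2) + 53 = 35/2 + 53 = 141/2 ≈ 70.500)
(-84 + sqrt(p(9, -3 + 4) + 48))*L = (-84 + sqrt((9 + (-3 + 4)) + 48))*(141/2) = (-84 + sqrt((9 + 1) + 48))*(141/2) = (-84 + sqrt(10 + 48))*(141/2) = (-84 + sqrt(58))*(141/2) = -5922 + 141*sqrt(58)/2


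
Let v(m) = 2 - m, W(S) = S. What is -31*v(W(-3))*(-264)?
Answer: 40920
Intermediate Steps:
-31*v(W(-3))*(-264) = -31*(2 - 1*(-3))*(-264) = -31*(2 + 3)*(-264) = -31*5*(-264) = -155*(-264) = 40920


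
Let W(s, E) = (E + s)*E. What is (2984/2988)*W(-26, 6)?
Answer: -29840/249 ≈ -119.84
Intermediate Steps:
W(s, E) = E*(E + s)
(2984/2988)*W(-26, 6) = (2984/2988)*(6*(6 - 26)) = (2984*(1/2988))*(6*(-20)) = (746/747)*(-120) = -29840/249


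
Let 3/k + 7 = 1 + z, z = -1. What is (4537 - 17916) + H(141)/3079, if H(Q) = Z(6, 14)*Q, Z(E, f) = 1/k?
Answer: -41194270/3079 ≈ -13379.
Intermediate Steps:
k = -3/7 (k = 3/(-7 + (1 - 1)) = 3/(-7 + 0) = 3/(-7) = 3*(-⅐) = -3/7 ≈ -0.42857)
Z(E, f) = -7/3 (Z(E, f) = 1/(-3/7) = -7/3)
H(Q) = -7*Q/3
(4537 - 17916) + H(141)/3079 = (4537 - 17916) - 7/3*141/3079 = -13379 - 329*1/3079 = -13379 - 329/3079 = -41194270/3079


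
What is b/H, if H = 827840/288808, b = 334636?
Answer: 232321043/1990 ≈ 1.1674e+5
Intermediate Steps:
H = 7960/2777 (H = 827840*(1/288808) = 7960/2777 ≈ 2.8664)
b/H = 334636/(7960/2777) = 334636*(2777/7960) = 232321043/1990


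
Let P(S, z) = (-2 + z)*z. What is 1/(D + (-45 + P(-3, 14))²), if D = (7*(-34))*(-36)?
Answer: 1/23697 ≈ 4.2199e-5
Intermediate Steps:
P(S, z) = z*(-2 + z)
D = 8568 (D = -238*(-36) = 8568)
1/(D + (-45 + P(-3, 14))²) = 1/(8568 + (-45 + 14*(-2 + 14))²) = 1/(8568 + (-45 + 14*12)²) = 1/(8568 + (-45 + 168)²) = 1/(8568 + 123²) = 1/(8568 + 15129) = 1/23697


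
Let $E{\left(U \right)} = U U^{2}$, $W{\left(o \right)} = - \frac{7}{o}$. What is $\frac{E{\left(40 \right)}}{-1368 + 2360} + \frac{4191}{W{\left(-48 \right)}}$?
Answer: $\frac{6250208}{217} \approx 28803.0$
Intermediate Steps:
$E{\left(U \right)} = U^{3}$
$\frac{E{\left(40 \right)}}{-1368 + 2360} + \frac{4191}{W{\left(-48 \right)}} = \frac{40^{3}}{-1368 + 2360} + \frac{4191}{\left(-7\right) \frac{1}{-48}} = \frac{64000}{992} + \frac{4191}{\left(-7\right) \left(- \frac{1}{48}\right)} = 64000 \cdot \frac{1}{992} + \frac{4191}{\frac{7}{48}} = \frac{2000}{31} + 4191 \cdot \frac{48}{7} = \frac{2000}{31} + \frac{201168}{7} = \frac{6250208}{217}$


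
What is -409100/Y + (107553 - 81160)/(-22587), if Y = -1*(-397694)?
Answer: -9868339721/4491357189 ≈ -2.1972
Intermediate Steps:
Y = 397694
-409100/Y + (107553 - 81160)/(-22587) = -409100/397694 + (107553 - 81160)/(-22587) = -409100*1/397694 + 26393*(-1/22587) = -204550/198847 - 26393/22587 = -9868339721/4491357189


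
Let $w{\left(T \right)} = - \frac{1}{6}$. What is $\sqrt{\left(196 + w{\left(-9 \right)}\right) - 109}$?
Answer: $\frac{\sqrt{3126}}{6} \approx 9.3184$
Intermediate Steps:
$w{\left(T \right)} = - \frac{1}{6}$ ($w{\left(T \right)} = \left(-1\right) \frac{1}{6} = - \frac{1}{6}$)
$\sqrt{\left(196 + w{\left(-9 \right)}\right) - 109} = \sqrt{\left(196 - \frac{1}{6}\right) - 109} = \sqrt{\frac{1175}{6} - 109} = \sqrt{\frac{521}{6}} = \frac{\sqrt{3126}}{6}$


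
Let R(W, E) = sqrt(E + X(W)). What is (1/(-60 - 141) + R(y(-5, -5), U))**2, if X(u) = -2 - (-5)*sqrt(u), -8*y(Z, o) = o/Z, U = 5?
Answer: (2 - 201*sqrt(12 + 5*I*sqrt(2)))**2/161604 ≈ 2.9821 + 1.7629*I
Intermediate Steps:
y(Z, o) = -o/(8*Z)
X(u) = -2 + 5*sqrt(u)
R(W, E) = sqrt(-2 + E + 5*sqrt(W)) (R(W, E) = sqrt(E + (-2 + 5*sqrt(W))) = sqrt(-2 + E + 5*sqrt(W)))
(1/(-60 - 141) + R(y(-5, -5), U))**2 = (1/(-60 - 141) + sqrt(-2 + 5 + 5*sqrt(-1/8*(-5)/(-5))))**2 = (1/(-201) + sqrt(-2 + 5 + 5*sqrt(-1/8*(-5)*(-1/5))))**2 = (-1/201 + sqrt(-2 + 5 + 5*sqrt(-1/8)))**2 = (-1/201 + sqrt(-2 + 5 + 5*(I*sqrt(2)/4)))**2 = (-1/201 + sqrt(-2 + 5 + 5*I*sqrt(2)/4))**2 = (-1/201 + sqrt(3 + 5*I*sqrt(2)/4))**2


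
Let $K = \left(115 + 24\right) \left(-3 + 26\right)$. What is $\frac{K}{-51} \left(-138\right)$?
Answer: $\frac{147062}{17} \approx 8650.7$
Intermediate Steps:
$K = 3197$ ($K = 139 \cdot 23 = 3197$)
$\frac{K}{-51} \left(-138\right) = \frac{3197}{-51} \left(-138\right) = 3197 \left(- \frac{1}{51}\right) \left(-138\right) = \left(- \frac{3197}{51}\right) \left(-138\right) = \frac{147062}{17}$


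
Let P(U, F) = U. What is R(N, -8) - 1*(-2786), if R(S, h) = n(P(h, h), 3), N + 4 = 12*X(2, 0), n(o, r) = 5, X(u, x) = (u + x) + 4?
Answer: 2791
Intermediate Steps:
X(u, x) = 4 + u + x
N = 68 (N = -4 + 12*(4 + 2 + 0) = -4 + 12*6 = -4 + 72 = 68)
R(S, h) = 5
R(N, -8) - 1*(-2786) = 5 - 1*(-2786) = 5 + 2786 = 2791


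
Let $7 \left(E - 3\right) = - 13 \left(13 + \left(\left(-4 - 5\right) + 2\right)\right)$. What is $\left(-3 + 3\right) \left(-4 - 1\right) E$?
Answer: $0$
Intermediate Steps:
$E = - \frac{57}{7}$ ($E = 3 + \frac{\left(-13\right) \left(13 + \left(\left(-4 - 5\right) + 2\right)\right)}{7} = 3 + \frac{\left(-13\right) \left(13 + \left(-9 + 2\right)\right)}{7} = 3 + \frac{\left(-13\right) \left(13 - 7\right)}{7} = 3 + \frac{\left(-13\right) 6}{7} = 3 + \frac{1}{7} \left(-78\right) = 3 - \frac{78}{7} = - \frac{57}{7} \approx -8.1429$)
$\left(-3 + 3\right) \left(-4 - 1\right) E = \left(-3 + 3\right) \left(-4 - 1\right) \left(- \frac{57}{7}\right) = 0 \left(-5\right) \left(- \frac{57}{7}\right) = 0 \left(- \frac{57}{7}\right) = 0$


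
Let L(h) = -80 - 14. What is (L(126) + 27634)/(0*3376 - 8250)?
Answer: -918/275 ≈ -3.3382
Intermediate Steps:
L(h) = -94
(L(126) + 27634)/(0*3376 - 8250) = (-94 + 27634)/(0*3376 - 8250) = 27540/(0 - 8250) = 27540/(-8250) = 27540*(-1/8250) = -918/275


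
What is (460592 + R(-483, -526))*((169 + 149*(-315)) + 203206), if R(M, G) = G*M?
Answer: 111799846000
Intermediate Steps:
(460592 + R(-483, -526))*((169 + 149*(-315)) + 203206) = (460592 - 526*(-483))*((169 + 149*(-315)) + 203206) = (460592 + 254058)*((169 - 46935) + 203206) = 714650*(-46766 + 203206) = 714650*156440 = 111799846000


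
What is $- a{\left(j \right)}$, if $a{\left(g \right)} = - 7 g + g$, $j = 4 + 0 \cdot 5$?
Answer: $24$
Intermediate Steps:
$j = 4$ ($j = 4 + 0 = 4$)
$a{\left(g \right)} = - 6 g$
$- a{\left(j \right)} = - \left(-6\right) 4 = \left(-1\right) \left(-24\right) = 24$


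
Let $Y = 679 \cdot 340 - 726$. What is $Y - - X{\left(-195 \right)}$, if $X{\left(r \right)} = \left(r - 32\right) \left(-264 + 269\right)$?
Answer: $228999$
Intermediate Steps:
$X{\left(r \right)} = -160 + 5 r$ ($X{\left(r \right)} = \left(-32 + r\right) 5 = -160 + 5 r$)
$Y = 230134$ ($Y = 230860 - 726 = 230134$)
$Y - - X{\left(-195 \right)} = 230134 - - (-160 + 5 \left(-195\right)) = 230134 - - (-160 - 975) = 230134 - \left(-1\right) \left(-1135\right) = 230134 - 1135 = 228999$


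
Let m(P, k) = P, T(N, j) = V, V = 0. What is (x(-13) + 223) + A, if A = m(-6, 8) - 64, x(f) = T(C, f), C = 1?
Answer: 153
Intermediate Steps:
T(N, j) = 0
x(f) = 0
A = -70 (A = -6 - 64 = -70)
(x(-13) + 223) + A = (0 + 223) - 70 = 223 - 70 = 153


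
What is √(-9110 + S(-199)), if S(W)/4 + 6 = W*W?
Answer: √149270 ≈ 386.35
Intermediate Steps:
S(W) = -24 + 4*W² (S(W) = -24 + 4*(W*W) = -24 + 4*W²)
√(-9110 + S(-199)) = √(-9110 + (-24 + 4*(-199)²)) = √(-9110 + (-24 + 4*39601)) = √(-9110 + (-24 + 158404)) = √(-9110 + 158380) = √149270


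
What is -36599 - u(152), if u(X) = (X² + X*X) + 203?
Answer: -83010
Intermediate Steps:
u(X) = 203 + 2*X² (u(X) = (X² + X²) + 203 = 2*X² + 203 = 203 + 2*X²)
-36599 - u(152) = -36599 - (203 + 2*152²) = -36599 - (203 + 2*23104) = -36599 - (203 + 46208) = -36599 - 1*46411 = -36599 - 46411 = -83010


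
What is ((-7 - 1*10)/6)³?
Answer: -4913/216 ≈ -22.745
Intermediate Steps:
((-7 - 1*10)/6)³ = ((-7 - 10)*(⅙))³ = (-17*⅙)³ = (-17/6)³ = -4913/216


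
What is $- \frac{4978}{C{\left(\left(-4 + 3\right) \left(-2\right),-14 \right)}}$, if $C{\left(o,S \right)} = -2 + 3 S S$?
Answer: $- \frac{2489}{293} \approx -8.4949$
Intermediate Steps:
$C{\left(o,S \right)} = -2 + 3 S^{2}$
$- \frac{4978}{C{\left(\left(-4 + 3\right) \left(-2\right),-14 \right)}} = - \frac{4978}{-2 + 3 \left(-14\right)^{2}} = - \frac{4978}{-2 + 3 \cdot 196} = - \frac{4978}{-2 + 588} = - \frac{4978}{586} = \left(-4978\right) \frac{1}{586} = - \frac{2489}{293}$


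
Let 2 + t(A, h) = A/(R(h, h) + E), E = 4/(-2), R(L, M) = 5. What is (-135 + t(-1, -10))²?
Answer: 169744/9 ≈ 18860.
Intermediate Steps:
E = -2 (E = 4*(-½) = -2)
t(A, h) = -2 + A/3 (t(A, h) = -2 + A/(5 - 2) = -2 + A/3)
(-135 + t(-1, -10))² = (-135 + (-2 + (⅓)*(-1)))² = (-135 + (-2 - ⅓))² = (-135 - 7/3)² = (-412/3)² = 169744/9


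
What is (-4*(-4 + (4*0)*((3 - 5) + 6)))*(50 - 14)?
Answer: 576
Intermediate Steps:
(-4*(-4 + (4*0)*((3 - 5) + 6)))*(50 - 14) = -4*(-4 + 0*(-2 + 6))*36 = -4*(-4 + 0*4)*36 = -4*(-4 + 0)*36 = -4*(-4)*36 = 16*36 = 576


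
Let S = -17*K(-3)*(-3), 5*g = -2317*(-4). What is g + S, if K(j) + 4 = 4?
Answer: 9268/5 ≈ 1853.6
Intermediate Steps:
K(j) = 0 (K(j) = -4 + 4 = 0)
g = 9268/5 (g = (-2317*(-4))/5 = (1/5)*9268 = 9268/5 ≈ 1853.6)
S = 0 (S = -17*0*(-3) = 0*(-3) = 0)
g + S = 9268/5 + 0 = 9268/5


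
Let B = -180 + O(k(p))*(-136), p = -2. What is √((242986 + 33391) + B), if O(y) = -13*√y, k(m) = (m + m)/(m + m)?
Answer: 3*√30885 ≈ 527.22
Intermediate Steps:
k(m) = 1 (k(m) = (2*m)/((2*m)) = (2*m)*(1/(2*m)) = 1)
B = 1588 (B = -180 - 13*√1*(-136) = -180 - 13*1*(-136) = -180 - 13*(-136) = -180 + 1768 = 1588)
√((242986 + 33391) + B) = √((242986 + 33391) + 1588) = √(276377 + 1588) = √277965 = 3*√30885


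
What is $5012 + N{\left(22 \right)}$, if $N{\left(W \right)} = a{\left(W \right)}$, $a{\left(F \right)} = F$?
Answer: $5034$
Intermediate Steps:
$N{\left(W \right)} = W$
$5012 + N{\left(22 \right)} = 5012 + 22 = 5034$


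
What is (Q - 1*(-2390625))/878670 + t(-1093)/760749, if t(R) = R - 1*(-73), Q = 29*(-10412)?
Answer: 529354231891/222815774610 ≈ 2.3757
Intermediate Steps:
Q = -301948
t(R) = 73 + R (t(R) = R + 73 = 73 + R)
(Q - 1*(-2390625))/878670 + t(-1093)/760749 = (-301948 - 1*(-2390625))/878670 + (73 - 1093)/760749 = (-301948 + 2390625)*(1/878670) - 1020*1/760749 = 2088677*(1/878670) - 340/253583 = 2088677/878670 - 340/253583 = 529354231891/222815774610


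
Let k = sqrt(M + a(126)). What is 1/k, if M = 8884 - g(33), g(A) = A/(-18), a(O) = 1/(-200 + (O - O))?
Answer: 10*sqrt(31988982)/5331497 ≈ 0.010608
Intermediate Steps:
a(O) = -1/200 (a(O) = 1/(-200 + 0) = 1/(-200) = -1/200)
g(A) = -A/18 (g(A) = A*(-1/18) = -A/18)
M = 53315/6 (M = 8884 - (-1)*33/18 = 8884 - 1*(-11/6) = 8884 + 11/6 = 53315/6 ≈ 8885.8)
k = sqrt(31988982)/60 (k = sqrt(53315/6 - 1/200) = sqrt(5331497/600) = sqrt(31988982)/60 ≈ 94.265)
1/k = 1/(sqrt(31988982)/60) = 10*sqrt(31988982)/5331497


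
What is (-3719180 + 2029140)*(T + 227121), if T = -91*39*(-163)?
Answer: -1361509744320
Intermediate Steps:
T = 578487 (T = -3549*(-163) = 578487)
(-3719180 + 2029140)*(T + 227121) = (-3719180 + 2029140)*(578487 + 227121) = -1690040*805608 = -1361509744320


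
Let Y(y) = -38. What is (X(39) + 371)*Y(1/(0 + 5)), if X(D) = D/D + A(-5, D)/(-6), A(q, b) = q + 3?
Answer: -42446/3 ≈ -14149.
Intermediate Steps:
A(q, b) = 3 + q
X(D) = 4/3 (X(D) = D/D + (3 - 5)/(-6) = 1 - 2*(-⅙) = 1 + ⅓ = 4/3)
(X(39) + 371)*Y(1/(0 + 5)) = (4/3 + 371)*(-38) = (1117/3)*(-38) = -42446/3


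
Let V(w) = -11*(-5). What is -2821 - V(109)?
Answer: -2876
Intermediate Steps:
V(w) = 55
-2821 - V(109) = -2821 - 1*55 = -2821 - 55 = -2876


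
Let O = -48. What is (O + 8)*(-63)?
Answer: 2520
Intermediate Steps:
(O + 8)*(-63) = (-48 + 8)*(-63) = -40*(-63) = 2520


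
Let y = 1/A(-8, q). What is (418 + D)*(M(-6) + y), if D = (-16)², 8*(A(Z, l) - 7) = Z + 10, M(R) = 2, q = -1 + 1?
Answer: 41788/29 ≈ 1441.0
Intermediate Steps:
q = 0
A(Z, l) = 33/4 + Z/8 (A(Z, l) = 7 + (Z + 10)/8 = 7 + (10 + Z)/8 = 7 + (5/4 + Z/8) = 33/4 + Z/8)
D = 256
y = 4/29 (y = 1/(33/4 + (⅛)*(-8)) = 1/(33/4 - 1) = 1/(29/4) = 4/29 ≈ 0.13793)
(418 + D)*(M(-6) + y) = (418 + 256)*(2 + 4/29) = 674*(62/29) = 41788/29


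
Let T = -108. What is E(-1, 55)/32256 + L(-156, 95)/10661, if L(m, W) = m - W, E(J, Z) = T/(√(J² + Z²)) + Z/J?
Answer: -1240373/49125888 - 3*√3026/2711296 ≈ -0.025310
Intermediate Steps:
E(J, Z) = -108/√(J² + Z²) + Z/J
E(-1, 55)/32256 + L(-156, 95)/10661 = (-108/√((-1)² + 55²) + 55/(-1))/32256 + (-156 - 1*95)/10661 = (-108/√(1 + 3025) + 55*(-1))*(1/32256) + (-156 - 95)*(1/10661) = (-54*√3026/1513 - 55)*(1/32256) - 251*1/10661 = (-54*√3026/1513 - 55)*(1/32256) - 251/10661 = (-55 - 54*√3026/1513)*(1/32256) - 251/10661 = (-55/32256 - 3*√3026/2711296) - 251/10661 = -1240373/49125888 - 3*√3026/2711296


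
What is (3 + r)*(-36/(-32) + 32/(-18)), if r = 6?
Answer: -47/8 ≈ -5.8750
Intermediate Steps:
(3 + r)*(-36/(-32) + 32/(-18)) = (3 + 6)*(-36/(-32) + 32/(-18)) = 9*(-36*(-1/32) + 32*(-1/18)) = 9*(9/8 - 16/9) = 9*(-47/72) = -47/8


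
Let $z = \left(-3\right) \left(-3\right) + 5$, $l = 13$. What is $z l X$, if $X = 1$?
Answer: $182$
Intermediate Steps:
$z = 14$ ($z = 9 + 5 = 14$)
$z l X = 14 \cdot 13 \cdot 1 = 182 \cdot 1 = 182$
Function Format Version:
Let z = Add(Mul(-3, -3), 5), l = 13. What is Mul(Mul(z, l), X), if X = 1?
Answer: 182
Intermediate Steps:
z = 14 (z = Add(9, 5) = 14)
Mul(Mul(z, l), X) = Mul(Mul(14, 13), 1) = Mul(182, 1) = 182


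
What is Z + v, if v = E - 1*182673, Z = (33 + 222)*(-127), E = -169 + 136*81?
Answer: -204211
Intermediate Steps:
E = 10847 (E = -169 + 11016 = 10847)
Z = -32385 (Z = 255*(-127) = -32385)
v = -171826 (v = 10847 - 1*182673 = 10847 - 182673 = -171826)
Z + v = -32385 - 171826 = -204211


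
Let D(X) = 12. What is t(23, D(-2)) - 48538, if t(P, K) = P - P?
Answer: -48538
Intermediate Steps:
t(P, K) = 0
t(23, D(-2)) - 48538 = 0 - 48538 = -48538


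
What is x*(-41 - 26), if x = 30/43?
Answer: -2010/43 ≈ -46.744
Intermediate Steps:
x = 30/43 (x = 30*(1/43) = 30/43 ≈ 0.69767)
x*(-41 - 26) = 30*(-41 - 26)/43 = (30/43)*(-67) = -2010/43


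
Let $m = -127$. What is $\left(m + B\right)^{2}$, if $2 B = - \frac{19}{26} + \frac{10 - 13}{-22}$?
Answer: $\frac{1325469649}{81796} \approx 16205.0$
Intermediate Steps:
$B = - \frac{85}{286}$ ($B = \frac{- \frac{19}{26} + \frac{10 - 13}{-22}}{2} = \frac{\left(-19\right) \frac{1}{26} - - \frac{3}{22}}{2} = \frac{- \frac{19}{26} + \frac{3}{22}}{2} = \frac{1}{2} \left(- \frac{85}{143}\right) = - \frac{85}{286} \approx -0.2972$)
$\left(m + B\right)^{2} = \left(-127 - \frac{85}{286}\right)^{2} = \left(- \frac{36407}{286}\right)^{2} = \frac{1325469649}{81796}$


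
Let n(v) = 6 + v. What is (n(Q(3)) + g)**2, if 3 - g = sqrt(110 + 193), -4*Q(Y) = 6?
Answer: 1437/4 - 15*sqrt(303) ≈ 98.147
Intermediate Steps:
Q(Y) = -3/2 (Q(Y) = -1/4*6 = -3/2)
g = 3 - sqrt(303) (g = 3 - sqrt(110 + 193) = 3 - sqrt(303) ≈ -14.407)
(n(Q(3)) + g)**2 = ((6 - 3/2) + (3 - sqrt(303)))**2 = (9/2 + (3 - sqrt(303)))**2 = (15/2 - sqrt(303))**2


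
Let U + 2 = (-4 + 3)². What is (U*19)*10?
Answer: -190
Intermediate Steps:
U = -1 (U = -2 + (-4 + 3)² = -2 + (-1)² = -2 + 1 = -1)
(U*19)*10 = -1*19*10 = -19*10 = -190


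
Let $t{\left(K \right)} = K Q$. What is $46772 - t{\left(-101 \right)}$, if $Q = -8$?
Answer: $45964$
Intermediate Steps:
$t{\left(K \right)} = - 8 K$ ($t{\left(K \right)} = K \left(-8\right) = - 8 K$)
$46772 - t{\left(-101 \right)} = 46772 - \left(-8\right) \left(-101\right) = 46772 - 808 = 45964$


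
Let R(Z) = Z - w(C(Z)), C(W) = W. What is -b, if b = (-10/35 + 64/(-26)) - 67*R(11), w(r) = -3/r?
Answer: 758778/1001 ≈ 758.02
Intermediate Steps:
R(Z) = Z + 3/Z (R(Z) = Z - (-3)/Z = Z + 3/Z)
b = -758778/1001 (b = (-10/35 + 64/(-26)) - 67*(11 + 3/11) = (-10*1/35 + 64*(-1/26)) - 67*(11 + 3*(1/11)) = (-2/7 - 32/13) - 67*(11 + 3/11) = -250/91 - 67*124/11 = -250/91 - 8308/11 = -758778/1001 ≈ -758.02)
-b = -1*(-758778/1001) = 758778/1001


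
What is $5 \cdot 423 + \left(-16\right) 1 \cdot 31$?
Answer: $1619$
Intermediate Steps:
$5 \cdot 423 + \left(-16\right) 1 \cdot 31 = 2115 - 496 = 1619$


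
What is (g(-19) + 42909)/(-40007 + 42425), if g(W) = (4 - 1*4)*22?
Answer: 14303/806 ≈ 17.746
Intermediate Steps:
g(W) = 0 (g(W) = (4 - 4)*22 = 0*22 = 0)
(g(-19) + 42909)/(-40007 + 42425) = (0 + 42909)/(-40007 + 42425) = 42909/2418 = 42909*(1/2418) = 14303/806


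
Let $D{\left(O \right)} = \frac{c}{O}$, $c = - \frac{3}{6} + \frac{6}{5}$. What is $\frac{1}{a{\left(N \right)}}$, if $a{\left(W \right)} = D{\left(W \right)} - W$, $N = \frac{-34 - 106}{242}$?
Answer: $- \frac{12100}{7641} \approx -1.5836$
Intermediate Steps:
$c = \frac{7}{10}$ ($c = \left(-3\right) \frac{1}{6} + 6 \cdot \frac{1}{5} = - \frac{1}{2} + \frac{6}{5} = \frac{7}{10} \approx 0.7$)
$D{\left(O \right)} = \frac{7}{10 O}$
$N = - \frac{70}{121}$ ($N = \left(-34 - 106\right) \frac{1}{242} = \left(-140\right) \frac{1}{242} = - \frac{70}{121} \approx -0.57851$)
$a{\left(W \right)} = - W + \frac{7}{10 W}$ ($a{\left(W \right)} = \frac{7}{10 W} - W = - W + \frac{7}{10 W}$)
$\frac{1}{a{\left(N \right)}} = \frac{1}{\left(-1\right) \left(- \frac{70}{121}\right) + \frac{7}{10 \left(- \frac{70}{121}\right)}} = \frac{1}{\frac{70}{121} + \frac{7}{10} \left(- \frac{121}{70}\right)} = \frac{1}{\frac{70}{121} - \frac{121}{100}} = \frac{1}{- \frac{7641}{12100}} = - \frac{12100}{7641}$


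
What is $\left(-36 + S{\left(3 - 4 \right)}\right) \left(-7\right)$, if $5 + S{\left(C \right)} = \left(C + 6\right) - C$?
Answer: $245$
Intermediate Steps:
$S{\left(C \right)} = 1$ ($S{\left(C \right)} = -5 + \left(\left(C + 6\right) - C\right) = -5 + \left(\left(6 + C\right) - C\right) = -5 + 6 = 1$)
$\left(-36 + S{\left(3 - 4 \right)}\right) \left(-7\right) = \left(-36 + 1\right) \left(-7\right) = \left(-35\right) \left(-7\right) = 245$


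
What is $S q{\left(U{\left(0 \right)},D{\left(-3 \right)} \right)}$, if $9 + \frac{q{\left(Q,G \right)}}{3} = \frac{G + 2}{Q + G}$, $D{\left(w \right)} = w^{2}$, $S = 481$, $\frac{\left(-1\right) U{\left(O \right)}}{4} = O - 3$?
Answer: $- \frac{85618}{7} \approx -12231.0$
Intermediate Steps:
$U{\left(O \right)} = 12 - 4 O$ ($U{\left(O \right)} = - 4 \left(O - 3\right) = - 4 \left(-3 + O\right) = 12 - 4 O$)
$q{\left(Q,G \right)} = -27 + \frac{3 \left(2 + G\right)}{G + Q}$ ($q{\left(Q,G \right)} = -27 + 3 \frac{G + 2}{Q + G} = -27 + 3 \frac{2 + G}{G + Q} = -27 + \frac{3 \left(2 + G\right)}{G + Q}$)
$S q{\left(U{\left(0 \right)},D{\left(-3 \right)} \right)} = 481 \frac{3 \left(2 - 9 \left(12 - 0\right) - 8 \left(-3\right)^{2}\right)}{\left(-3\right)^{2} + \left(12 - 0\right)} = 481 \frac{3 \left(2 - 9 \left(12 + 0\right) - 72\right)}{9 + \left(12 + 0\right)} = 481 \frac{3 \left(2 - 108 - 72\right)}{9 + 12} = 481 \frac{3 \left(2 - 108 - 72\right)}{21} = 481 \cdot 3 \cdot \frac{1}{21} \left(-178\right) = 481 \left(- \frac{178}{7}\right) = - \frac{85618}{7}$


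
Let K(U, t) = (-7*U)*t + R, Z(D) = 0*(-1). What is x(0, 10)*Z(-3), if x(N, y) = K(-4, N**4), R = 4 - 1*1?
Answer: 0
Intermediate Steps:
Z(D) = 0
R = 3 (R = 4 - 1 = 3)
K(U, t) = 3 - 7*U*t (K(U, t) = (-7*U)*t + 3 = -7*U*t + 3 = 3 - 7*U*t)
x(N, y) = 3 + 28*N**4 (x(N, y) = 3 - 7*(-4)*N**4 = 3 + 28*N**4)
x(0, 10)*Z(-3) = (3 + 28*0**4)*0 = (3 + 28*0)*0 = (3 + 0)*0 = 3*0 = 0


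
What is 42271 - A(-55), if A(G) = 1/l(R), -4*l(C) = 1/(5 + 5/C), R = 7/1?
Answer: 296057/7 ≈ 42294.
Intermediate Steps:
R = 7 (R = 7*1 = 7)
l(C) = -1/(4*(5 + 5/C))
A(G) = -160/7 (A(G) = 1/(-1*7/(20 + 20*7)) = 1/(-1*7/(20 + 140)) = 1/(-1*7/160) = 1/(-1*7*1/160) = 1/(-7/160) = -160/7)
42271 - A(-55) = 42271 - 1*(-160/7) = 42271 + 160/7 = 296057/7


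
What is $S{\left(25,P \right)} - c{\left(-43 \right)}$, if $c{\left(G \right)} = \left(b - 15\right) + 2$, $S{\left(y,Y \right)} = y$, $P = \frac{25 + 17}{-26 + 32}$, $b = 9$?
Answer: $29$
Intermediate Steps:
$P = 7$ ($P = \frac{42}{6} = 42 \cdot \frac{1}{6} = 7$)
$c{\left(G \right)} = -4$ ($c{\left(G \right)} = \left(9 - 15\right) + 2 = -6 + 2 = -4$)
$S{\left(25,P \right)} - c{\left(-43 \right)} = 25 - -4 = 25 + 4 = 29$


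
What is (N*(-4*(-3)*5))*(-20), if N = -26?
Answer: 31200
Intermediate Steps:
(N*(-4*(-3)*5))*(-20) = -26*(-4*(-3))*5*(-20) = -312*5*(-20) = -26*60*(-20) = -1560*(-20) = 31200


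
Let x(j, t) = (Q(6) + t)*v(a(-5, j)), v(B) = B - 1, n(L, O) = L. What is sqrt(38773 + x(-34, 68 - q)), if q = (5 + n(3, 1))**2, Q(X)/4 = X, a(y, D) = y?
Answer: sqrt(38605) ≈ 196.48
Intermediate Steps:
Q(X) = 4*X
v(B) = -1 + B
q = 64 (q = (5 + 3)**2 = 8**2 = 64)
x(j, t) = -144 - 6*t (x(j, t) = (4*6 + t)*(-1 - 5) = (24 + t)*(-6) = -144 - 6*t)
sqrt(38773 + x(-34, 68 - q)) = sqrt(38773 + (-144 - 6*(68 - 1*64))) = sqrt(38773 + (-144 - 6*(68 - 64))) = sqrt(38773 + (-144 - 6*4)) = sqrt(38773 + (-144 - 24)) = sqrt(38773 - 168) = sqrt(38605)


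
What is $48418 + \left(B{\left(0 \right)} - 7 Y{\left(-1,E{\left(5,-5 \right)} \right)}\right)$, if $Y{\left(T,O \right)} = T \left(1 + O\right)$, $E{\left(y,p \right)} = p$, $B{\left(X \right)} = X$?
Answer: $48390$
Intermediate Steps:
$48418 + \left(B{\left(0 \right)} - 7 Y{\left(-1,E{\left(5,-5 \right)} \right)}\right) = 48418 + \left(0 - 7 \left(- (1 - 5)\right)\right) = 48418 + \left(0 - 7 \left(\left(-1\right) \left(-4\right)\right)\right) = 48418 + \left(0 - 28\right) = 48418 - 28 = 48390$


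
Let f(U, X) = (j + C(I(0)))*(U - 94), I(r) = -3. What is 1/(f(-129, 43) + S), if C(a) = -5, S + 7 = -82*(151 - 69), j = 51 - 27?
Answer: -1/10968 ≈ -9.1174e-5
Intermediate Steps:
j = 24
S = -6731 (S = -7 - 82*(151 - 69) = -7 - 82*82 = -7 - 6724 = -6731)
f(U, X) = -1786 + 19*U (f(U, X) = (24 - 5)*(U - 94) = 19*(-94 + U) = -1786 + 19*U)
1/(f(-129, 43) + S) = 1/((-1786 + 19*(-129)) - 6731) = 1/((-1786 - 2451) - 6731) = 1/(-4237 - 6731) = 1/(-10968) = -1/10968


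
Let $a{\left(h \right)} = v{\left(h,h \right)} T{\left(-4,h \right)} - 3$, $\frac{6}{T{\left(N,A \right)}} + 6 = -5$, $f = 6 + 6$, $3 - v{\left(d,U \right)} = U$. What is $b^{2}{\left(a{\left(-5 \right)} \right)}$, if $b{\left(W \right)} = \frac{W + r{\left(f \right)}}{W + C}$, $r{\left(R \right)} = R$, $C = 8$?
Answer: $\frac{2601}{49} \approx 53.082$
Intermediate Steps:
$v{\left(d,U \right)} = 3 - U$
$f = 12$
$T{\left(N,A \right)} = - \frac{6}{11}$ ($T{\left(N,A \right)} = \frac{6}{-6 - 5} = \frac{6}{-11} = 6 \left(- \frac{1}{11}\right) = - \frac{6}{11}$)
$a{\left(h \right)} = - \frac{51}{11} + \frac{6 h}{11}$ ($a{\left(h \right)} = \left(3 - h\right) \left(- \frac{6}{11}\right) - 3 = \left(- \frac{18}{11} + \frac{6 h}{11}\right) - 3 = - \frac{51}{11} + \frac{6 h}{11}$)
$b{\left(W \right)} = \frac{12 + W}{8 + W}$ ($b{\left(W \right)} = \frac{W + 12}{W + 8} = \frac{12 + W}{8 + W}$)
$b^{2}{\left(a{\left(-5 \right)} \right)} = \left(\frac{12 + \left(- \frac{51}{11} + \frac{6}{11} \left(-5\right)\right)}{8 + \left(- \frac{51}{11} + \frac{6}{11} \left(-5\right)\right)}\right)^{2} = \left(\frac{12 - \frac{81}{11}}{8 - \frac{81}{11}}\right)^{2} = \left(\frac{1}{\frac{7}{11}} \cdot \frac{51}{11}\right)^{2} = \left(\frac{11}{7} \cdot \frac{51}{11}\right)^{2} = \left(\frac{51}{7}\right)^{2} = \frac{2601}{49}$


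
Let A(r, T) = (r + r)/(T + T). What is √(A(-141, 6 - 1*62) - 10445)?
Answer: I*√8186906/28 ≈ 102.19*I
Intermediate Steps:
A(r, T) = r/T (A(r, T) = (2*r)/((2*T)) = (2*r)*(1/(2*T)) = r/T)
√(A(-141, 6 - 1*62) - 10445) = √(-141/(6 - 1*62) - 10445) = √(-141/(6 - 62) - 10445) = √(-141/(-56) - 10445) = √(-141*(-1/56) - 10445) = √(141/56 - 10445) = √(-584779/56) = I*√8186906/28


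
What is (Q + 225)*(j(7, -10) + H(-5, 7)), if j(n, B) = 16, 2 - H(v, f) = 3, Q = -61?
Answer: 2460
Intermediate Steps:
H(v, f) = -1 (H(v, f) = 2 - 1*3 = 2 - 3 = -1)
(Q + 225)*(j(7, -10) + H(-5, 7)) = (-61 + 225)*(16 - 1) = 164*15 = 2460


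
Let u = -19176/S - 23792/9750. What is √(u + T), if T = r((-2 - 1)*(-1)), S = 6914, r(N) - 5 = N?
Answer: 2*√7913609232555/3370575 ≈ 1.6692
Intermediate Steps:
r(N) = 5 + N
T = 8 (T = 5 + (-2 - 1)*(-1) = 5 - 3*(-1) = 5 + 3 = 8)
u = -87865972/16852875 (u = -19176/6914 - 23792/9750 = -19176*1/6914 - 23792*1/9750 = -9588/3457 - 11896/4875 = -87865972/16852875 ≈ -5.2137)
√(u + T) = √(-87865972/16852875 + 8) = √(46957028/16852875) = 2*√7913609232555/3370575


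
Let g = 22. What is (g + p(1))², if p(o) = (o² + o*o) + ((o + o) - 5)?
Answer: 441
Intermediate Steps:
p(o) = -5 + 2*o + 2*o² (p(o) = (o² + o²) + (2*o - 5) = 2*o² + (-5 + 2*o) = -5 + 2*o + 2*o²)
(g + p(1))² = (22 + (-5 + 2*1 + 2*1²))² = (22 + (-5 + 2 + 2*1))² = (22 + (-5 + 2 + 2))² = (22 - 1)² = 21² = 441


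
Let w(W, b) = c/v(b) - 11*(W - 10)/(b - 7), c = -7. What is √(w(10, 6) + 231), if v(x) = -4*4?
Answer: 23*√7/4 ≈ 15.213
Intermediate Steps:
v(x) = -16
w(W, b) = 7/16 - 11*(-10 + W)/(-7 + b) (w(W, b) = -7/(-16) - 11*(W - 10)/(b - 7) = -7*(-1/16) - 11*(-10 + W)/(-7 + b) = 7/16 - 11*(-10 + W)/(-7 + b))
√(w(10, 6) + 231) = √((1711 - 176*10 + 7*6)/(16*(-7 + 6)) + 231) = √((1/16)*(1711 - 1760 + 42)/(-1) + 231) = √((1/16)*(-1)*(-7) + 231) = √(7/16 + 231) = √(3703/16) = 23*√7/4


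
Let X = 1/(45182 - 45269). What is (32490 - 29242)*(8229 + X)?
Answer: 80183264/3 ≈ 2.6728e+7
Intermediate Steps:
X = -1/87 (X = 1/(-87) = -1/87 ≈ -0.011494)
(32490 - 29242)*(8229 + X) = (32490 - 29242)*(8229 - 1/87) = 3248*(715922/87) = 80183264/3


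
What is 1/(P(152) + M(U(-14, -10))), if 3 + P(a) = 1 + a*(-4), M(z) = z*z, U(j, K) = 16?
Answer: -1/354 ≈ -0.0028249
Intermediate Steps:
M(z) = z²
P(a) = -2 - 4*a (P(a) = -3 + (1 + a*(-4)) = -3 + (1 - 4*a) = -2 - 4*a)
1/(P(152) + M(U(-14, -10))) = 1/((-2 - 4*152) + 16²) = 1/((-2 - 608) + 256) = 1/(-610 + 256) = 1/(-354) = -1/354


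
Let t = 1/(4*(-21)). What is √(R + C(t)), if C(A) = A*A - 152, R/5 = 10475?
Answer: √368485489/84 ≈ 228.52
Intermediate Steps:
R = 52375 (R = 5*10475 = 52375)
t = -1/84 (t = 1/(-84) = -1/84 ≈ -0.011905)
C(A) = -152 + A² (C(A) = A² - 152 = -152 + A²)
√(R + C(t)) = √(52375 + (-152 + (-1/84)²)) = √(52375 + (-152 + 1/7056)) = √(52375 - 1072511/7056) = √(368485489/7056) = √368485489/84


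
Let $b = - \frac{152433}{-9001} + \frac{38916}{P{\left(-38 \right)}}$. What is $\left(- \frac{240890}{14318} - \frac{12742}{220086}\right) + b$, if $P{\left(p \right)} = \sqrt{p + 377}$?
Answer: $\frac{375435832297}{7090968330837} + \frac{12972 \sqrt{339}}{113} \approx 2113.7$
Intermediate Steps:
$P{\left(p \right)} = \sqrt{377 + p}$
$b = \frac{152433}{9001} + \frac{12972 \sqrt{339}}{113}$ ($b = - \frac{152433}{-9001} + \frac{38916}{\sqrt{377 - 38}} = \left(-152433\right) \left(- \frac{1}{9001}\right) + \frac{38916}{\sqrt{339}} = \frac{152433}{9001} + 38916 \frac{\sqrt{339}}{339} = \frac{152433}{9001} + \frac{12972 \sqrt{339}}{113} \approx 2130.6$)
$\left(- \frac{240890}{14318} - \frac{12742}{220086}\right) + b = \left(- \frac{240890}{14318} - \frac{12742}{220086}\right) + \left(\frac{152433}{9001} + \frac{12972 \sqrt{339}}{113}\right) = \left(\left(-240890\right) \frac{1}{14318} - \frac{6371}{110043}\right) + \left(\frac{152433}{9001} + \frac{12972 \sqrt{339}}{113}\right) = \left(- \frac{120445}{7159} - \frac{6371}{110043}\right) + \left(\frac{152433}{9001} + \frac{12972 \sqrt{339}}{113}\right) = - \frac{13299739124}{787797837} + \left(\frac{152433}{9001} + \frac{12972 \sqrt{339}}{113}\right) = \frac{375435832297}{7090968330837} + \frac{12972 \sqrt{339}}{113}$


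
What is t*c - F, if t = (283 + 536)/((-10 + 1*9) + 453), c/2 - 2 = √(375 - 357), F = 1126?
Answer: -126419/113 + 2457*√2/226 ≈ -1103.4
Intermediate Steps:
c = 4 + 6*√2 (c = 4 + 2*√(375 - 357) = 4 + 2*√18 = 4 + 2*(3*√2) = 4 + 6*√2 ≈ 12.485)
t = 819/452 (t = 819/((-10 + 9) + 453) = 819/(-1 + 453) = 819/452 ≈ 1.8119)
t*c - F = 819*(4 + 6*√2)/452 - 1*1126 = (819/113 + 2457*√2/226) - 1126 = -126419/113 + 2457*√2/226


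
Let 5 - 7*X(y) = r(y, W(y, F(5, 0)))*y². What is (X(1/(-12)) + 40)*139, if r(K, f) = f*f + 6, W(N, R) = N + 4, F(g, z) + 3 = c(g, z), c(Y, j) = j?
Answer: 821029493/145152 ≈ 5656.3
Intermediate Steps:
F(g, z) = -3 + z
W(N, R) = 4 + N
r(K, f) = 6 + f² (r(K, f) = f² + 6 = 6 + f²)
X(y) = 5/7 - y²*(6 + (4 + y)²)/7 (X(y) = 5/7 - (6 + (4 + y)²)*y²/7 = 5/7 - y²*(6 + (4 + y)²)/7)
(X(1/(-12)) + 40)*139 = ((5/7 - (1/(-12))²*(6 + (4 + 1/(-12))²)/7) + 40)*139 = ((5/7 - (-1/12)²*(6 + (4 - 1/12)²)/7) + 40)*139 = ((5/7 - ⅐*1/144*(6 + (47/12)²)) + 40)*139 = ((5/7 - ⅐*1/144*(6 + 2209/144)) + 40)*139 = ((5/7 - ⅐*1/144*3073/144) + 40)*139 = ((5/7 - 439/20736) + 40)*139 = (100607/145152 + 40)*139 = (5906687/145152)*139 = 821029493/145152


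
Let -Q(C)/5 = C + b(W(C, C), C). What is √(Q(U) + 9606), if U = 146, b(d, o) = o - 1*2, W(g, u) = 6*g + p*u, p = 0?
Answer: 2*√2039 ≈ 90.311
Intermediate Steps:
W(g, u) = 6*g (W(g, u) = 6*g + 0*u = 6*g + 0 = 6*g)
b(d, o) = -2 + o (b(d, o) = o - 2 = -2 + o)
Q(C) = 10 - 10*C (Q(C) = -5*(C + (-2 + C)) = -5*(-2 + 2*C) = 10 - 10*C)
√(Q(U) + 9606) = √((10 - 10*146) + 9606) = √((10 - 1460) + 9606) = √(-1450 + 9606) = √8156 = 2*√2039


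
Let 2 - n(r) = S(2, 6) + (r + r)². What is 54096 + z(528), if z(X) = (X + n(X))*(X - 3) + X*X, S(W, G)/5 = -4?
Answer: -584824770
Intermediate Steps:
S(W, G) = -20 (S(W, G) = 5*(-4) = -20)
n(r) = 22 - 4*r² (n(r) = 2 - (-20 + (r + r)²) = 2 - (-20 + (2*r)²) = 2 - (-20 + 4*r²) = 2 + (20 - 4*r²) = 22 - 4*r²)
z(X) = X² + (-3 + X)*(22 + X - 4*X²) (z(X) = (X + (22 - 4*X²))*(X - 3) + X*X = (22 + X - 4*X²)*(-3 + X) + X² = (-3 + X)*(22 + X - 4*X²) + X² = X² + (-3 + X)*(22 + X - 4*X²))
54096 + z(528) = 54096 + (-66 - 4*528³ + 14*528² + 19*528) = 54096 + (-66 - 4*147197952 + 14*278784 + 10032) = 54096 + (-66 - 588791808 + 3902976 + 10032) = 54096 - 584878866 = -584824770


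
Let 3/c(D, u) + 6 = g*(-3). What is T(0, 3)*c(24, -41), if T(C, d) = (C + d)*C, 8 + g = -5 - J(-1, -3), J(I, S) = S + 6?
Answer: 0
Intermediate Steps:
J(I, S) = 6 + S
g = -16 (g = -8 + (-5 - (6 - 3)) = -8 + (-5 - 1*3) = -8 + (-5 - 3) = -8 - 8 = -16)
c(D, u) = 1/14 (c(D, u) = 3/(-6 - 16*(-3)) = 3/(-6 + 48) = 3/42 = 3*(1/42) = 1/14)
T(C, d) = C*(C + d)
T(0, 3)*c(24, -41) = (0*(0 + 3))*(1/14) = (0*3)*(1/14) = 0*(1/14) = 0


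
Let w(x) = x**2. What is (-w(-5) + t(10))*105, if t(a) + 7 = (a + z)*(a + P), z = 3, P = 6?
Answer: 18480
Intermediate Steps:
t(a) = -7 + (3 + a)*(6 + a) (t(a) = -7 + (a + 3)*(a + 6) = -7 + (3 + a)*(6 + a))
(-w(-5) + t(10))*105 = (-1*(-5)**2 + (11 + 10**2 + 9*10))*105 = (-1*25 + (11 + 100 + 90))*105 = (-25 + 201)*105 = 176*105 = 18480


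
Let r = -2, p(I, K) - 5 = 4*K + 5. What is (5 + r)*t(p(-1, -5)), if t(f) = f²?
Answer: 300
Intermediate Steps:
p(I, K) = 10 + 4*K (p(I, K) = 5 + (4*K + 5) = 5 + (5 + 4*K) = 10 + 4*K)
(5 + r)*t(p(-1, -5)) = (5 - 2)*(10 + 4*(-5))² = 3*(10 - 20)² = 3*(-10)² = 3*100 = 300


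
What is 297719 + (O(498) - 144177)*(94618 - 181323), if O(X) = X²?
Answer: -9002022316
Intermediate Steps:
297719 + (O(498) - 144177)*(94618 - 181323) = 297719 + (498² - 144177)*(94618 - 181323) = 297719 + (248004 - 144177)*(-86705) = 297719 + 103827*(-86705) = 297719 - 9002320035 = -9002022316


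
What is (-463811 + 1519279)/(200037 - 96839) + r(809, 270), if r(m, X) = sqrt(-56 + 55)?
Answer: 527734/51599 + I ≈ 10.228 + 1.0*I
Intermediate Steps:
r(m, X) = I (r(m, X) = sqrt(-1) = I)
(-463811 + 1519279)/(200037 - 96839) + r(809, 270) = (-463811 + 1519279)/(200037 - 96839) + I = 1055468/103198 + I = 1055468*(1/103198) + I = 527734/51599 + I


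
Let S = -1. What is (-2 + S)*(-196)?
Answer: 588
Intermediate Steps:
(-2 + S)*(-196) = (-2 - 1)*(-196) = -3*(-196) = 588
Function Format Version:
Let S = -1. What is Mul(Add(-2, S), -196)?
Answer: 588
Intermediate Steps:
Mul(Add(-2, S), -196) = Mul(Add(-2, -1), -196) = Mul(-3, -196) = 588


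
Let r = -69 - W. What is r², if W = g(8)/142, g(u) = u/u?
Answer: 96020401/20164 ≈ 4762.0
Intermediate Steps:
g(u) = 1
W = 1/142 ≈ 0.0070423
r = -9799/142 (r = -69 - 1*1/142 = -69 - 1/142 = -9799/142 ≈ -69.007)
r² = (-9799/142)² = 96020401/20164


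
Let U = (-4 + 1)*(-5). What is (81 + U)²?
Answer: 9216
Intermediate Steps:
U = 15 (U = -3*(-5) = 15)
(81 + U)² = (81 + 15)² = 96² = 9216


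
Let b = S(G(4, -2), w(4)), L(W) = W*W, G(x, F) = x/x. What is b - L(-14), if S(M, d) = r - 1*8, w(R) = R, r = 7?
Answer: -197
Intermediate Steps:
G(x, F) = 1
L(W) = W**2
S(M, d) = -1 (S(M, d) = 7 - 1*8 = 7 - 8 = -1)
b = -1
b - L(-14) = -1 - 1*(-14)**2 = -1 - 1*196 = -1 - 196 = -197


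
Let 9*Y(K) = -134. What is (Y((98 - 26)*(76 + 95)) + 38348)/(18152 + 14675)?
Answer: 20294/17379 ≈ 1.1677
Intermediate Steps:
Y(K) = -134/9 (Y(K) = (⅑)*(-134) = -134/9)
(Y((98 - 26)*(76 + 95)) + 38348)/(18152 + 14675) = (-134/9 + 38348)/(18152 + 14675) = (344998/9)/32827 = (344998/9)*(1/32827) = 20294/17379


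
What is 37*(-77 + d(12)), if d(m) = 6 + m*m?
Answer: 2701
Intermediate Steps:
d(m) = 6 + m²
37*(-77 + d(12)) = 37*(-77 + (6 + 12²)) = 37*(-77 + (6 + 144)) = 37*(-77 + 150) = 37*73 = 2701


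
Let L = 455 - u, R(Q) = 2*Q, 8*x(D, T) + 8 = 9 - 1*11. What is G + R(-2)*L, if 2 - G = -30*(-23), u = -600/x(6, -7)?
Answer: -588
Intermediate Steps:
x(D, T) = -5/4 (x(D, T) = -1 + (9 - 1*11)/8 = -1 + (9 - 11)/8 = -1 + (1/8)*(-2) = -1 - 1/4 = -5/4)
u = 480 (u = -600/(-5/4) = -600*(-4/5) = 480)
L = -25 (L = 455 - 1*480 = 455 - 480 = -25)
G = -688 (G = 2 - (-30)*(-23) = 2 - 1*690 = 2 - 690 = -688)
G + R(-2)*L = -688 + (2*(-2))*(-25) = -688 - 4*(-25) = -688 + 100 = -588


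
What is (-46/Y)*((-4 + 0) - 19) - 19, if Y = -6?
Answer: -586/3 ≈ -195.33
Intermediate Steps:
(-46/Y)*((-4 + 0) - 19) - 19 = (-46/(-6))*((-4 + 0) - 19) - 19 = (-46*(-⅙))*(-4 - 19) - 19 = (23/3)*(-23) - 19 = -529/3 - 19 = -586/3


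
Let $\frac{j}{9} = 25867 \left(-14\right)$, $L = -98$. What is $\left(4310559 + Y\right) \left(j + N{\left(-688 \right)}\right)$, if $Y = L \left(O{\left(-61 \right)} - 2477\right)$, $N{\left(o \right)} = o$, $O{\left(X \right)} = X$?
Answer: $-14862943430190$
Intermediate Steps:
$j = -3259242$ ($j = 9 \cdot 25867 \left(-14\right) = 9 \left(-362138\right) = -3259242$)
$Y = 248724$ ($Y = - 98 \left(-61 - 2477\right) = \left(-98\right) \left(-2538\right) = 248724$)
$\left(4310559 + Y\right) \left(j + N{\left(-688 \right)}\right) = \left(4310559 + 248724\right) \left(-3259242 - 688\right) = 4559283 \left(-3259930\right) = -14862943430190$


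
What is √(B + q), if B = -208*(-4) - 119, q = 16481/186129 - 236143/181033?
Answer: √89794425056328218426491/11231830419 ≈ 26.679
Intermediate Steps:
q = -40969455574/33695491257 (q = 16481*(1/186129) - 236143*1/181033 = 16481/186129 - 236143/181033 = -40969455574/33695491257 ≈ -1.2159)
B = 713 (B = 832 - 119 = 713)
√(B + q) = √(713 - 40969455574/33695491257) = √(23983915810667/33695491257) = √89794425056328218426491/11231830419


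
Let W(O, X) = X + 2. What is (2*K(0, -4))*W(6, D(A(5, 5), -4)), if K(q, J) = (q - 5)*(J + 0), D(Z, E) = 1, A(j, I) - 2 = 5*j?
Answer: 120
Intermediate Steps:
A(j, I) = 2 + 5*j
W(O, X) = 2 + X
K(q, J) = J*(-5 + q) (K(q, J) = (-5 + q)*J = J*(-5 + q))
(2*K(0, -4))*W(6, D(A(5, 5), -4)) = (2*(-4*(-5 + 0)))*(2 + 1) = (2*(-4*(-5)))*3 = (2*20)*3 = 40*3 = 120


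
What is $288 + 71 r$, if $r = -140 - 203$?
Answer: $-24065$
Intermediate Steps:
$r = -343$
$288 + 71 r = 288 + 71 \left(-343\right) = 288 - 24353 = -24065$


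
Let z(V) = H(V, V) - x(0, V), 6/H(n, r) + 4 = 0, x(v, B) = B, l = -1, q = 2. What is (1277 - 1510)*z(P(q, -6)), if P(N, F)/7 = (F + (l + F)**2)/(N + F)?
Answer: -68735/4 ≈ -17184.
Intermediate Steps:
H(n, r) = -3/2 (H(n, r) = 6/(-4 + 0) = 6/(-4) = 6*(-1/4) = -3/2)
P(N, F) = 7*(F + (-1 + F)**2)/(F + N) (P(N, F) = 7*((F + (-1 + F)**2)/(N + F)) = 7*((F + (-1 + F)**2)/(F + N)) = 7*(F + (-1 + F)**2)/(F + N))
z(V) = -3/2 - V
(1277 - 1510)*z(P(q, -6)) = (1277 - 1510)*(-3/2 - 7*(-6 + (-1 - 6)**2)/(-6 + 2)) = -233*(-3/2 - 7*(-6 + (-7)**2)/(-4)) = -233*(-3/2 - 7*(-1)*(-6 + 49)/4) = -233*(-3/2 - 7*(-1)*43/4) = -233*(-3/2 - 1*(-301/4)) = -233*(-3/2 + 301/4) = -233*295/4 = -68735/4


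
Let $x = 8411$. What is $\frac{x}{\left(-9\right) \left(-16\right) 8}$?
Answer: $\frac{8411}{1152} \approx 7.3012$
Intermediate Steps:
$\frac{x}{\left(-9\right) \left(-16\right) 8} = \frac{8411}{\left(-9\right) \left(-16\right) 8} = \frac{8411}{144 \cdot 8} = \frac{8411}{1152}$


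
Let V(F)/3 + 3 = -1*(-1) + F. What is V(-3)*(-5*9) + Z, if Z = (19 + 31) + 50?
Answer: 775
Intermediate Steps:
V(F) = -6 + 3*F (V(F) = -9 + 3*(-1*(-1) + F) = -9 + 3*(1 + F) = -9 + (3 + 3*F) = -6 + 3*F)
Z = 100 (Z = 50 + 50 = 100)
V(-3)*(-5*9) + Z = (-6 + 3*(-3))*(-5*9) + 100 = (-6 - 9)*(-45) + 100 = -15*(-45) + 100 = 675 + 100 = 775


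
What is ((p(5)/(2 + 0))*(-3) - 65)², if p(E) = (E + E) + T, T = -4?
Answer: 5476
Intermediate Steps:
p(E) = -4 + 2*E (p(E) = (E + E) - 4 = 2*E - 4 = -4 + 2*E)
((p(5)/(2 + 0))*(-3) - 65)² = (((-4 + 2*5)/(2 + 0))*(-3) - 65)² = (((-4 + 10)/2)*(-3) - 65)² = ((6*(½))*(-3) - 65)² = (3*(-3) - 65)² = (-9 - 65)² = (-74)² = 5476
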